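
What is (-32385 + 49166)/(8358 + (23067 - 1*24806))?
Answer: 16781/6619 ≈ 2.5353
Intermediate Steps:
(-32385 + 49166)/(8358 + (23067 - 1*24806)) = 16781/(8358 + (23067 - 24806)) = 16781/(8358 - 1739) = 16781/6619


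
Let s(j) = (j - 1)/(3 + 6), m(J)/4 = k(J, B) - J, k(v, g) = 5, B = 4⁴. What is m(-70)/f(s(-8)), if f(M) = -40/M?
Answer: 15/2 ≈ 7.5000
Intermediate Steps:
B = 256
m(J) = 20 - 4*J (m(J) = 4*(5 - J) = 20 - 4*J)
s(j) = -⅑ + j/9 (s(j) = (-1 + j)/9 = (-1 + j)*(⅑) = -⅑ + j/9)
m(-70)/f(s(-8)) = (20 - 4*(-70))/((-40/(-⅑ + (⅑)*(-8)))) = (20 + 280)/((-40/(-⅑ - 8/9))) = 300/((-40/(-1))) = 300/((-40*(-1))) = 300/40 = 300*(1/40) = 15/2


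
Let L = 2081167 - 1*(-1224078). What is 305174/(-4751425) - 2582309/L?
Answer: -2655664475591/3140924744825 ≈ -0.84550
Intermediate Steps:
L = 3305245 (L = 2081167 + 1224078 = 3305245)
305174/(-4751425) - 2582309/L = 305174/(-4751425) - 2582309/3305245 = 305174*(-1/4751425) - 2582309*1/3305245 = -305174/4751425 - 2582309/3305245 = -2655664475591/3140924744825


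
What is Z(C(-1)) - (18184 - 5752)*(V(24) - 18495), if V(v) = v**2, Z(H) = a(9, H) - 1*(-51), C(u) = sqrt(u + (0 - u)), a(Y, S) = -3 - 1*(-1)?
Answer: 222769057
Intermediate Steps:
a(Y, S) = -2 (a(Y, S) = -3 + 1 = -2)
C(u) = 0 (C(u) = sqrt(u - u) = sqrt(0) = 0)
Z(H) = 49 (Z(H) = -2 - 1*(-51) = -2 + 51 = 49)
Z(C(-1)) - (18184 - 5752)*(V(24) - 18495) = 49 - (18184 - 5752)*(24**2 - 18495) = 49 - 12432*(576 - 18495) = 49 - 12432*(-17919) = 49 - 1*(-222769008) = 49 + 222769008 = 222769057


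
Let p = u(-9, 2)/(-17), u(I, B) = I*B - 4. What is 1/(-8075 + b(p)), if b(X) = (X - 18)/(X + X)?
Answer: -11/88896 ≈ -0.00012374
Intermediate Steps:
u(I, B) = -4 + B*I (u(I, B) = B*I - 4 = -4 + B*I)
p = 22/17 (p = (-4 + 2*(-9))/(-17) = (-4 - 18)*(-1/17) = -22*(-1/17) = 22/17 ≈ 1.2941)
b(X) = (-18 + X)/(2*X) (b(X) = (-18 + X)/((2*X)) = (-18 + X)*(1/(2*X)) = (-18 + X)/(2*X))
1/(-8075 + b(p)) = 1/(-8075 + (-18 + 22/17)/(2*(22/17))) = 1/(-8075 + (1/2)*(17/22)*(-284/17)) = 1/(-8075 - 71/11) = 1/(-88896/11) = -11/88896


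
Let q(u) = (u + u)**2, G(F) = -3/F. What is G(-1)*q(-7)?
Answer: 588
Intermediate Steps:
q(u) = 4*u**2 (q(u) = (2*u)**2 = 4*u**2)
G(-1)*q(-7) = (-3/(-1))*(4*(-7)**2) = (-3*(-1))*(4*49) = 3*196 = 588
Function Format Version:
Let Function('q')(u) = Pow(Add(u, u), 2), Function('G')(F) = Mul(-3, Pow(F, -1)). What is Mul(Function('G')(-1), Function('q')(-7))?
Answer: 588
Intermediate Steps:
Function('q')(u) = Mul(4, Pow(u, 2)) (Function('q')(u) = Pow(Mul(2, u), 2) = Mul(4, Pow(u, 2)))
Mul(Function('G')(-1), Function('q')(-7)) = Mul(Mul(-3, Pow(-1, -1)), Mul(4, Pow(-7, 2))) = Mul(Mul(-3, -1), Mul(4, 49)) = Mul(3, 196) = 588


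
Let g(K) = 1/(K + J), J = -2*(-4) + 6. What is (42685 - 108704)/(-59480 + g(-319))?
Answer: 20135795/18141401 ≈ 1.1099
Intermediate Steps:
J = 14 (J = 8 + 6 = 14)
g(K) = 1/(14 + K) (g(K) = 1/(K + 14) = 1/(14 + K))
(42685 - 108704)/(-59480 + g(-319)) = (42685 - 108704)/(-59480 + 1/(14 - 319)) = -66019/(-59480 + 1/(-305)) = -66019/(-59480 - 1/305) = -66019/(-18141401/305) = -66019*(-305/18141401) = 20135795/18141401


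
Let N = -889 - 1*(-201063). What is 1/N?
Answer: 1/200174 ≈ 4.9957e-6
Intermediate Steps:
N = 200174 (N = -889 + 201063 = 200174)
1/N = 1/200174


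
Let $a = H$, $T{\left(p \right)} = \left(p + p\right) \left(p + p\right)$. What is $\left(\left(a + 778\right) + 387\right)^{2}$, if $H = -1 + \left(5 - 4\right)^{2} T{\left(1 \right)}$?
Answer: $1364224$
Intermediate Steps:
$T{\left(p \right)} = 4 p^{2}$ ($T{\left(p \right)} = 2 p 2 p = 4 p^{2}$)
$H = 3$ ($H = -1 + \left(5 - 4\right)^{2} \cdot 4 \cdot 1^{2} = -1 + 1^{2} \cdot 4 \cdot 1 = -1 + 1 \cdot 4 = -1 + 4 = 3$)
$a = 3$
$\left(\left(a + 778\right) + 387\right)^{2} = \left(\left(3 + 778\right) + 387\right)^{2} = \left(781 + 387\right)^{2} = 1168^{2} = 1364224$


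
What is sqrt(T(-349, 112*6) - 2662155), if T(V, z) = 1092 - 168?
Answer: I*sqrt(2661231) ≈ 1631.3*I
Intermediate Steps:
T(V, z) = 924
sqrt(T(-349, 112*6) - 2662155) = sqrt(924 - 2662155) = sqrt(-2661231) = I*sqrt(2661231)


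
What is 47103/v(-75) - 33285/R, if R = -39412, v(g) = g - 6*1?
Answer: -617909117/1064124 ≈ -580.67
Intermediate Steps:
v(g) = -6 + g (v(g) = g - 6 = -6 + g)
47103/v(-75) - 33285/R = 47103/(-6 - 75) - 33285/(-39412) = 47103/(-81) - 33285*(-1/39412) = 47103*(-1/81) + 33285/39412 = -15701/27 + 33285/39412 = -617909117/1064124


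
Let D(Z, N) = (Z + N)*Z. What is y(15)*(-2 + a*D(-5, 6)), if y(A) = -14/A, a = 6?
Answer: 448/15 ≈ 29.867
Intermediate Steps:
D(Z, N) = Z*(N + Z) (D(Z, N) = (N + Z)*Z = Z*(N + Z))
y(15)*(-2 + a*D(-5, 6)) = (-14/15)*(-2 + 6*(-5*(6 - 5))) = (-14*1/15)*(-2 + 6*(-5*1)) = -14*(-2 + 6*(-5))/15 = -14*(-2 - 30)/15 = -14/15*(-32) = 448/15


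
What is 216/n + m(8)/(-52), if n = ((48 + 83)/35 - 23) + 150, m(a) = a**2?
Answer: 241/572 ≈ 0.42133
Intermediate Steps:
n = 4576/35 (n = (131*(1/35) - 23) + 150 = (131/35 - 23) + 150 = -674/35 + 150 = 4576/35 ≈ 130.74)
216/n + m(8)/(-52) = 216/(4576/35) + 8**2/(-52) = 216*(35/4576) + 64*(-1/52) = 945/572 - 16/13 = 241/572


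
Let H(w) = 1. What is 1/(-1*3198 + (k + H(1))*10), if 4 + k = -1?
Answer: -1/3238 ≈ -0.00030883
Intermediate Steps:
k = -5 (k = -4 - 1 = -5)
1/(-1*3198 + (k + H(1))*10) = 1/(-1*3198 + (-5 + 1)*10) = 1/(-3198 - 4*10) = 1/(-3198 - 40) = 1/(-3238) = -1/3238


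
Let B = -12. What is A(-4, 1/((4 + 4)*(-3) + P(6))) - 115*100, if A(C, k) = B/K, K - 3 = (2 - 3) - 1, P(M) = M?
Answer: -11512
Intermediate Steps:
K = 1 (K = 3 + ((2 - 3) - 1) = 3 + (-1 - 1) = 3 - 2 = 1)
A(C, k) = -12 (A(C, k) = -12/1 = -12*1 = -12)
A(-4, 1/((4 + 4)*(-3) + P(6))) - 115*100 = -12 - 115*100 = -12 - 11500 = -11512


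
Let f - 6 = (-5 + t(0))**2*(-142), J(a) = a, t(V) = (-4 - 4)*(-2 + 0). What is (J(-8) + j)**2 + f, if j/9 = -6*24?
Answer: 1683240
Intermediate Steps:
t(V) = 16 (t(V) = -8*(-2) = 16)
j = -1296 (j = 9*(-6*24) = 9*(-144) = -1296)
f = -17176 (f = 6 + (-5 + 16)**2*(-142) = 6 + 11**2*(-142) = 6 + 121*(-142) = 6 - 17182 = -17176)
(J(-8) + j)**2 + f = (-8 - 1296)**2 - 17176 = (-1304)**2 - 17176 = 1700416 - 17176 = 1683240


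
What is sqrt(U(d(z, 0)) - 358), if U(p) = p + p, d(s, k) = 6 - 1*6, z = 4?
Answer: I*sqrt(358) ≈ 18.921*I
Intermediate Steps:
d(s, k) = 0 (d(s, k) = 6 - 6 = 0)
U(p) = 2*p
sqrt(U(d(z, 0)) - 358) = sqrt(2*0 - 358) = sqrt(0 - 358) = sqrt(-358) = I*sqrt(358)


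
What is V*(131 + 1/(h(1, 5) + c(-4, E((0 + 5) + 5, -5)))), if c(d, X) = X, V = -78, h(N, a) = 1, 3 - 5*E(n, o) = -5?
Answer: -10248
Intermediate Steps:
E(n, o) = 8/5 (E(n, o) = ⅗ - ⅕*(-5) = ⅗ + 1 = 8/5)
V*(131 + 1/(h(1, 5) + c(-4, E((0 + 5) + 5, -5)))) = -78*(131 + 1/(1 + 8/5)) = -78*(131 + 1/(13/5)) = -78*(131 + 5/13) = -78*1708/13 = -10248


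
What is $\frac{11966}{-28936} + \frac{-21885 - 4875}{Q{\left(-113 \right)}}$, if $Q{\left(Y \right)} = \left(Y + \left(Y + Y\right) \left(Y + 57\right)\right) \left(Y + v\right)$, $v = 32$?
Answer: $- \frac{1897154203}{4899747348} \approx -0.38719$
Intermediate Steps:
$Q{\left(Y \right)} = \left(32 + Y\right) \left(Y + 2 Y \left(57 + Y\right)\right)$ ($Q{\left(Y \right)} = \left(Y + \left(Y + Y\right) \left(Y + 57\right)\right) \left(Y + 32\right) = \left(Y + 2 Y \left(57 + Y\right)\right) \left(32 + Y\right) = \left(32 + Y\right) \left(Y + 2 Y \left(57 + Y\right)\right)$)
$\frac{11966}{-28936} + \frac{-21885 - 4875}{Q{\left(-113 \right)}} = \frac{11966}{-28936} + \frac{-21885 - 4875}{\left(-113\right) \left(3680 + 2 \left(-113\right)^{2} + 179 \left(-113\right)\right)} = 11966 \left(- \frac{1}{28936}\right) + \frac{-21885 - 4875}{\left(-113\right) \left(3680 + 2 \cdot 12769 - 20227\right)} = - \frac{5983}{14468} - \frac{26760}{\left(-113\right) \left(3680 + 25538 - 20227\right)} = - \frac{5983}{14468} - \frac{26760}{\left(-113\right) 8991} = - \frac{5983}{14468} - \frac{26760}{-1015983} = - \frac{5983}{14468} - - \frac{8920}{338661} = - \frac{5983}{14468} + \frac{8920}{338661} = - \frac{1897154203}{4899747348}$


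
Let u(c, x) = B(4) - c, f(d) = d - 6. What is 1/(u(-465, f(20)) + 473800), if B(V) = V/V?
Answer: 1/474266 ≈ 2.1085e-6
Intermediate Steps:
B(V) = 1
f(d) = -6 + d
u(c, x) = 1 - c
1/(u(-465, f(20)) + 473800) = 1/((1 - 1*(-465)) + 473800) = 1/((1 + 465) + 473800) = 1/(466 + 473800) = 1/474266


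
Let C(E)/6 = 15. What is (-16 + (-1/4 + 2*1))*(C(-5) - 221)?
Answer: 7467/4 ≈ 1866.8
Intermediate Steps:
C(E) = 90 (C(E) = 6*15 = 90)
(-16 + (-1/4 + 2*1))*(C(-5) - 221) = (-16 + (-1/4 + 2*1))*(90 - 221) = (-16 + (-1*¼ + 2))*(-131) = (-16 + (-¼ + 2))*(-131) = (-16 + 7/4)*(-131) = -57/4*(-131) = 7467/4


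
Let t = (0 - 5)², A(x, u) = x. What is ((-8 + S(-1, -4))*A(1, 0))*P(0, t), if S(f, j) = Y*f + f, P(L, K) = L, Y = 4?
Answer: 0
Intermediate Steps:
t = 25 (t = (-5)² = 25)
S(f, j) = 5*f (S(f, j) = 4*f + f = 5*f)
((-8 + S(-1, -4))*A(1, 0))*P(0, t) = ((-8 + 5*(-1))*1)*0 = ((-8 - 5)*1)*0 = -13*1*0 = -13*0 = 0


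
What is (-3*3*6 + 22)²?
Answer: 1024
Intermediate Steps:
(-3*3*6 + 22)² = (-9*6 + 22)² = (-54 + 22)² = (-32)² = 1024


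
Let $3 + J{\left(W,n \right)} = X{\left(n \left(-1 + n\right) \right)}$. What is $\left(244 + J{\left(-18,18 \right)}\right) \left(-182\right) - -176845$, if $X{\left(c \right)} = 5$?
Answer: $132073$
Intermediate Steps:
$J{\left(W,n \right)} = 2$ ($J{\left(W,n \right)} = -3 + 5 = 2$)
$\left(244 + J{\left(-18,18 \right)}\right) \left(-182\right) - -176845 = \left(244 + 2\right) \left(-182\right) - -176845 = 246 \left(-182\right) + 176845 = -44772 + 176845 = 132073$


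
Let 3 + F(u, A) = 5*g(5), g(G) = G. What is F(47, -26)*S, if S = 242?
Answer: 5324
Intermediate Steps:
F(u, A) = 22 (F(u, A) = -3 + 5*5 = -3 + 25 = 22)
F(47, -26)*S = 22*242 = 5324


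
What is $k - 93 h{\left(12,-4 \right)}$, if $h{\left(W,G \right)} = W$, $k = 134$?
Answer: $-982$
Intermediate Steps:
$k - 93 h{\left(12,-4 \right)} = 134 - 1116 = -982$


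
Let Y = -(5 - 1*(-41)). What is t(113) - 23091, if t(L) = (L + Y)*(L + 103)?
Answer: -8619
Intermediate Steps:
Y = -46 (Y = -(5 + 41) = -1*46 = -46)
t(L) = (-46 + L)*(103 + L) (t(L) = (L - 46)*(L + 103) = (-46 + L)*(103 + L))
t(113) - 23091 = (-4738 + 113² + 57*113) - 23091 = (-4738 + 12769 + 6441) - 23091 = 14472 - 23091 = -8619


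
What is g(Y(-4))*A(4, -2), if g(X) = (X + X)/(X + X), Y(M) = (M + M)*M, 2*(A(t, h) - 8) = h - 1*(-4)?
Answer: 9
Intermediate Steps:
A(t, h) = 10 + h/2 (A(t, h) = 8 + (h - 1*(-4))/2 = 8 + (h + 4)/2 = 8 + (4 + h)/2 = 8 + (2 + h/2) = 10 + h/2)
Y(M) = 2*M**2 (Y(M) = (2*M)*M = 2*M**2)
g(X) = 1 (g(X) = (2*X)/((2*X)) = (2*X)*(1/(2*X)) = 1)
g(Y(-4))*A(4, -2) = 1*(10 + (1/2)*(-2)) = 1*(10 - 1) = 1*9 = 9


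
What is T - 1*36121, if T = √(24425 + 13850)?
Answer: -36121 + 5*√1531 ≈ -35925.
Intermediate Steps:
T = 5*√1531 (T = √38275 = 5*√1531 ≈ 195.64)
T - 1*36121 = 5*√1531 - 1*36121 = 5*√1531 - 36121 = -36121 + 5*√1531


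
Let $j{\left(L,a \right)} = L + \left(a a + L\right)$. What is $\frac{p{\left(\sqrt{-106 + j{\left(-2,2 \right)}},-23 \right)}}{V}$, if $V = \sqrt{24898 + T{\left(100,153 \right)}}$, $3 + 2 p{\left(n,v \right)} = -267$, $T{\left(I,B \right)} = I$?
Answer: $- \frac{135 \sqrt{24998}}{24998} \approx -0.85385$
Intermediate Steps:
$j{\left(L,a \right)} = a^{2} + 2 L$ ($j{\left(L,a \right)} = L + \left(a^{2} + L\right) = L + \left(L + a^{2}\right) = a^{2} + 2 L$)
$p{\left(n,v \right)} = -135$ ($p{\left(n,v \right)} = - \frac{3}{2} + \frac{1}{2} \left(-267\right) = - \frac{3}{2} - \frac{267}{2} = -135$)
$V = \sqrt{24998}$ ($V = \sqrt{24898 + 100} = \sqrt{24998} \approx 158.11$)
$\frac{p{\left(\sqrt{-106 + j{\left(-2,2 \right)}},-23 \right)}}{V} = - \frac{135}{\sqrt{24998}} = - 135 \frac{\sqrt{24998}}{24998} = - \frac{135 \sqrt{24998}}{24998}$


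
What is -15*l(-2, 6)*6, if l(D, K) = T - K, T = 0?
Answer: 540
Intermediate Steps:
l(D, K) = -K (l(D, K) = 0 - K = -K)
-15*l(-2, 6)*6 = -(-15)*6*6 = -15*(-6)*6 = 90*6 = 540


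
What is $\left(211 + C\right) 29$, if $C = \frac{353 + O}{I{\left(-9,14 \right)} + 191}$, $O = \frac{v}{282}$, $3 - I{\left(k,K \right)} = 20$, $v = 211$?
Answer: $\frac{10453105}{1692} \approx 6178.0$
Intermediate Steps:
$I{\left(k,K \right)} = -17$ ($I{\left(k,K \right)} = 3 - 20 = -17$)
$O = \frac{211}{282} \approx 0.74823$
$C = \frac{99757}{49068}$ ($C = \frac{353 + \frac{211}{282}}{-17 + 191} = \frac{99757}{282 \cdot 174} = \frac{99757}{282} \cdot \frac{1}{174} = \frac{99757}{49068} \approx 2.033$)
$\left(211 + C\right) 29 = \left(211 + \frac{99757}{49068}\right) 29 = \frac{10453105}{49068} \cdot 29 = \frac{10453105}{1692}$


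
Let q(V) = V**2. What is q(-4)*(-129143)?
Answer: -2066288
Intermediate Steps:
q(-4)*(-129143) = (-4)**2*(-129143) = 16*(-129143) = -2066288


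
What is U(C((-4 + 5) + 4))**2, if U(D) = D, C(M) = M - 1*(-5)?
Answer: 100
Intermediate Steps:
C(M) = 5 + M (C(M) = M + 5 = 5 + M)
U(C((-4 + 5) + 4))**2 = (5 + ((-4 + 5) + 4))**2 = (5 + (1 + 4))**2 = (5 + 5)**2 = 10**2 = 100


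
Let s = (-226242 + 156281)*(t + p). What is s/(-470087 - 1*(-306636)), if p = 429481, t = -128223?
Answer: 21076310938/163451 ≈ 1.2895e+5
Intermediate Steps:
s = -21076310938 (s = (-226242 + 156281)*(-128223 + 429481) = -69961*301258 = -21076310938)
s/(-470087 - 1*(-306636)) = -21076310938/(-470087 - 1*(-306636)) = -21076310938/(-470087 + 306636) = -21076310938/(-163451) = -21076310938*(-1/163451) = 21076310938/163451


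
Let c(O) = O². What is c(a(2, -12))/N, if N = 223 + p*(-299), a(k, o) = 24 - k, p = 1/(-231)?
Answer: 27951/12953 ≈ 2.1579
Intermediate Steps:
p = -1/231 ≈ -0.0043290
N = 51812/231 (N = 223 - 1/231*(-299) = 223 + 299/231 = 51812/231 ≈ 224.29)
c(a(2, -12))/N = (24 - 1*2)²/(51812/231) = (24 - 2)²*(231/51812) = 22²*(231/51812) = 484*(231/51812) = 27951/12953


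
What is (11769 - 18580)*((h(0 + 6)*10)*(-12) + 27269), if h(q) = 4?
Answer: -182459879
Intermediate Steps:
(11769 - 18580)*((h(0 + 6)*10)*(-12) + 27269) = (11769 - 18580)*((4*10)*(-12) + 27269) = -6811*(40*(-12) + 27269) = -6811*(-480 + 27269) = -6811*26789 = -182459879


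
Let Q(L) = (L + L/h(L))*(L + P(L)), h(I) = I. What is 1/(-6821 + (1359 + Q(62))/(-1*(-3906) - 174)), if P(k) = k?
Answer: -1244/8482267 ≈ -0.00014666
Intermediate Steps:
Q(L) = 2*L*(1 + L) (Q(L) = (L + L/L)*(L + L) = (L + 1)*(2*L) = (1 + L)*(2*L) = 2*L*(1 + L))
1/(-6821 + (1359 + Q(62))/(-1*(-3906) - 174)) = 1/(-6821 + (1359 + 2*62*(1 + 62))/(-1*(-3906) - 174)) = 1/(-6821 + (1359 + 2*62*63)/(3906 - 174)) = 1/(-6821 + (1359 + 7812)/3732) = 1/(-6821 + 9171*(1/3732)) = 1/(-6821 + 3057/1244) = 1/(-8482267/1244) = -1244/8482267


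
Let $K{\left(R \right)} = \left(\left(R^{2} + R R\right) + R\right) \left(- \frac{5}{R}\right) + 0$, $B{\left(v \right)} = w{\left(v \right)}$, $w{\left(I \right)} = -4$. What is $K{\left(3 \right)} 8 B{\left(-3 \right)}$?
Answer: $1120$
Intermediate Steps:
$B{\left(v \right)} = -4$
$K{\left(R \right)} = - \frac{5 \left(R + 2 R^{2}\right)}{R}$ ($K{\left(R \right)} = \left(\left(R^{2} + R^{2}\right) + R\right) \left(- \frac{5}{R}\right) + 0 = \left(2 R^{2} + R\right) \left(- \frac{5}{R}\right) + 0 = \left(R + 2 R^{2}\right) \left(- \frac{5}{R}\right) + 0 = - \frac{5 \left(R + 2 R^{2}\right)}{R} + 0 = - \frac{5 \left(R + 2 R^{2}\right)}{R}$)
$K{\left(3 \right)} 8 B{\left(-3 \right)} = \left(-5 - 30\right) 8 \left(-4\right) = \left(-35\right) 8 \left(-4\right) = \left(-280\right) \left(-4\right) = 1120$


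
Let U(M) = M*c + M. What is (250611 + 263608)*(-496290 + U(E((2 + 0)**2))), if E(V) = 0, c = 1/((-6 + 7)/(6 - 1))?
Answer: -255201747510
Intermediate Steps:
c = 5 (c = 1/(1/5) = 5)
U(M) = 6*M (U(M) = M*5 + M = 5*M + M = 6*M)
(250611 + 263608)*(-496290 + U(E((2 + 0)**2))) = (250611 + 263608)*(-496290 + 6*0) = 514219*(-496290 + 0) = 514219*(-496290) = -255201747510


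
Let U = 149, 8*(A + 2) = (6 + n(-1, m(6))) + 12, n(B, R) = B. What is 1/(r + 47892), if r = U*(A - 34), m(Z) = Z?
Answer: 8/342757 ≈ 2.3340e-5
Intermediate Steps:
A = 1/8 (A = -2 + ((6 - 1) + 12)/8 = -2 + (5 + 12)/8 = -2 + (1/8)*17 = -2 + 17/8 = 1/8 ≈ 0.12500)
r = -40379/8 (r = 149*(1/8 - 34) = 149*(-271/8) = -40379/8 ≈ -5047.4)
1/(r + 47892) = 1/(-40379/8 + 47892) = 1/(342757/8) = 8/342757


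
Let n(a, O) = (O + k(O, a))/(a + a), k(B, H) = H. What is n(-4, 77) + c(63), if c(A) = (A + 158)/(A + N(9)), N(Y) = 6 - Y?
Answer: -653/120 ≈ -5.4417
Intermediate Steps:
n(a, O) = (O + a)/(2*a) (n(a, O) = (O + a)/(a + a) = (O + a)/((2*a)) = (O + a)*(1/(2*a)) = (O + a)/(2*a))
c(A) = (158 + A)/(-3 + A) (c(A) = (A + 158)/(A + (6 - 1*9)) = (158 + A)/(A + (6 - 9)) = (158 + A)/(A - 3) = (158 + A)/(-3 + A))
n(-4, 77) + c(63) = (½)*(77 - 4)/(-4) + (158 + 63)/(-3 + 63) = (½)*(-¼)*73 + 221/60 = -73/8 + (1/60)*221 = -73/8 + 221/60 = -653/120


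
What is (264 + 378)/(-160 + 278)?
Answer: 321/59 ≈ 5.4407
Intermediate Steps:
(264 + 378)/(-160 + 278) = 642/118 = 642*(1/118) = 321/59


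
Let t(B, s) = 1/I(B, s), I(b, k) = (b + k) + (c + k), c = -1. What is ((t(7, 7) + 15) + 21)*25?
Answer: 3605/4 ≈ 901.25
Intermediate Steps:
I(b, k) = -1 + b + 2*k (I(b, k) = (b + k) + (-1 + k) = -1 + b + 2*k)
t(B, s) = 1/(-1 + B + 2*s)
((t(7, 7) + 15) + 21)*25 = ((1/(-1 + 7 + 2*7) + 15) + 21)*25 = ((1/(-1 + 7 + 14) + 15) + 21)*25 = ((1/20 + 15) + 21)*25 = (301/20 + 21)*25 = (721/20)*25 = 3605/4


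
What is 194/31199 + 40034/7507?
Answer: 1250477124/234210893 ≈ 5.3391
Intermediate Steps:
194/31199 + 40034/7507 = 1250477124/234210893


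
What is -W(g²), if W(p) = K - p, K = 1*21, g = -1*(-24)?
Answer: 555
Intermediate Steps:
g = 24
K = 21
W(p) = 21 - p
-W(g²) = -(21 - 1*24²) = -(21 - 1*576) = -(21 - 576) = -1*(-555) = 555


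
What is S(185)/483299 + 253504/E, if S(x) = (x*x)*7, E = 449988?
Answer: 57581026199/54369687603 ≈ 1.0591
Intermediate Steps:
S(x) = 7*x² (S(x) = x²*7 = 7*x²)
S(185)/483299 + 253504/E = (7*185²)/483299 + 253504/449988 = (7*34225)*(1/483299) + 253504*(1/449988) = 239575*(1/483299) + 63376/112497 = 239575/483299 + 63376/112497 = 57581026199/54369687603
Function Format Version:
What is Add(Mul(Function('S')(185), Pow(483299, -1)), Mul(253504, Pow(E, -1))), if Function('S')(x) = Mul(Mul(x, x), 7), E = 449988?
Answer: Rational(57581026199, 54369687603) ≈ 1.0591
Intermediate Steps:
Function('S')(x) = Mul(7, Pow(x, 2)) (Function('S')(x) = Mul(Pow(x, 2), 7) = Mul(7, Pow(x, 2)))
Add(Mul(Function('S')(185), Pow(483299, -1)), Mul(253504, Pow(E, -1))) = Add(Mul(Mul(7, Pow(185, 2)), Pow(483299, -1)), Mul(253504, Pow(449988, -1))) = Add(Mul(Mul(7, 34225), Rational(1, 483299)), Mul(253504, Rational(1, 449988))) = Add(Mul(239575, Rational(1, 483299)), Rational(63376, 112497)) = Add(Rational(239575, 483299), Rational(63376, 112497)) = Rational(57581026199, 54369687603)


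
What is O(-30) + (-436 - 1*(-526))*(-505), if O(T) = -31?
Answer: -45481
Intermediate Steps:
O(-30) + (-436 - 1*(-526))*(-505) = -31 + (-436 - 1*(-526))*(-505) = -31 + (-436 + 526)*(-505) = -31 + 90*(-505) = -31 - 45450 = -45481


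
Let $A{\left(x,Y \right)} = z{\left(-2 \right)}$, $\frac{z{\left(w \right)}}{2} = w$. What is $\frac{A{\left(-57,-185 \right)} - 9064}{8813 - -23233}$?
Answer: $- \frac{4534}{16023} \approx -0.28297$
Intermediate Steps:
$z{\left(w \right)} = 2 w$
$A{\left(x,Y \right)} = -4$ ($A{\left(x,Y \right)} = 2 \left(-2\right) = -4$)
$\frac{A{\left(-57,-185 \right)} - 9064}{8813 - -23233} = \frac{-4 - 9064}{8813 - -23233} = - \frac{9068}{8813 + 23233} = - \frac{9068}{32046} = \left(-9068\right) \frac{1}{32046} = - \frac{4534}{16023}$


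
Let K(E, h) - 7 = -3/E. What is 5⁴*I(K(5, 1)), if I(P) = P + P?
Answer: 8000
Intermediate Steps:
K(E, h) = 7 - 3/E
I(P) = 2*P
5⁴*I(K(5, 1)) = 5⁴*(2*(7 - 3/5)) = 625*(2*(7 - 3*⅕)) = 625*(2*(7 - ⅗)) = 625*(2*(32/5)) = 625*(64/5) = 8000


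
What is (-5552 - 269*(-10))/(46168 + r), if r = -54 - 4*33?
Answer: -1431/22991 ≈ -0.062242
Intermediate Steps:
r = -186 (r = -54 - 132 = -186)
(-5552 - 269*(-10))/(46168 + r) = (-5552 - 269*(-10))/(46168 - 186) = (-5552 + 2690)/45982 = -2862*1/45982 = -1431/22991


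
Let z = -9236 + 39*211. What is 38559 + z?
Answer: 37552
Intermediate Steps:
z = -1007 (z = -9236 + 8229 = -1007)
38559 + z = 38559 - 1007 = 37552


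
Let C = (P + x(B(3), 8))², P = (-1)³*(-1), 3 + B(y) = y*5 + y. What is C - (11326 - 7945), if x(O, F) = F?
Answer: -3300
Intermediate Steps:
B(y) = -3 + 6*y (B(y) = -3 + (y*5 + y) = -3 + (5*y + y) = -3 + 6*y)
P = 1 (P = -1*(-1) = 1)
C = 81 (C = (1 + 8)² = 9² = 81)
C - (11326 - 7945) = 81 - (11326 - 7945) = 81 - 1*3381 = 81 - 3381 = -3300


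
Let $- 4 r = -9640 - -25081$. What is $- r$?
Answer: $\frac{15441}{4} \approx 3860.3$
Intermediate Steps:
$r = - \frac{15441}{4}$ ($r = - \frac{-9640 - -25081}{4} = - \frac{-9640 + 25081}{4} = \left(- \frac{1}{4}\right) 15441 = - \frac{15441}{4} \approx -3860.3$)
$- r = \left(-1\right) \left(- \frac{15441}{4}\right) = \frac{15441}{4}$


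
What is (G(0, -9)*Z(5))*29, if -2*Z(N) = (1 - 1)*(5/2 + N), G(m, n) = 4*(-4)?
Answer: 0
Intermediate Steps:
G(m, n) = -16
Z(N) = 0 (Z(N) = -(1 - 1)*(5/2 + N)/2 = -0*(5*(½) + N) = -0*(5/2 + N) = -½*0 = 0)
(G(0, -9)*Z(5))*29 = -16*0*29 = 0*29 = 0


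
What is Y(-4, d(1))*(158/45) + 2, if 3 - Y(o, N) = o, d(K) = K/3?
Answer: 1196/45 ≈ 26.578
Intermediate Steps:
d(K) = K/3 (d(K) = K*(⅓) = K/3)
Y(o, N) = 3 - o
Y(-4, d(1))*(158/45) + 2 = (3 - 1*(-4))*(158/45) + 2 = (3 + 4)*(158*(1/45)) + 2 = 7*(158/45) + 2 = 1106/45 + 2 = 1196/45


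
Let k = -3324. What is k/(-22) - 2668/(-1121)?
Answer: 1892450/12331 ≈ 153.47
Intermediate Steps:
k/(-22) - 2668/(-1121) = -3324/(-22) - 2668/(-1121) = -3324*(-1/22) - 2668*(-1/1121) = 1662/11 + 2668/1121 = 1892450/12331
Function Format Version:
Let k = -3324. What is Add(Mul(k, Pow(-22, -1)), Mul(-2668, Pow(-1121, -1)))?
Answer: Rational(1892450, 12331) ≈ 153.47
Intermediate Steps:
Add(Mul(k, Pow(-22, -1)), Mul(-2668, Pow(-1121, -1))) = Add(Mul(-3324, Pow(-22, -1)), Mul(-2668, Pow(-1121, -1))) = Add(Mul(-3324, Rational(-1, 22)), Mul(-2668, Rational(-1, 1121))) = Add(Rational(1662, 11), Rational(2668, 1121)) = Rational(1892450, 12331)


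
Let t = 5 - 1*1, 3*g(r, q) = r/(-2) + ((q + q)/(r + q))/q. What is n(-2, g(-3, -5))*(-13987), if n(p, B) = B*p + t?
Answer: -265753/6 ≈ -44292.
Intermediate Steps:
g(r, q) = -r/6 + 2/(3*(q + r)) (g(r, q) = (r/(-2) + ((q + q)/(r + q))/q)/3 = (r*(-1/2) + ((2*q)/(q + r))/q)/3 = (-r/2 + (2*q/(q + r))/q)/3 = (-r/2 + 2/(q + r))/3 = (2/(q + r) - r/2)/3 = -r/6 + 2/(3*(q + r)))
t = 4 (t = 5 - 1 = 4)
n(p, B) = 4 + B*p (n(p, B) = B*p + 4 = 4 + B*p)
n(-2, g(-3, -5))*(-13987) = (4 + ((4 - 1*(-3)**2 - 1*(-5)*(-3))/(6*(-5 - 3)))*(-2))*(-13987) = (4 + ((1/6)*(4 - 1*9 - 15)/(-8))*(-2))*(-13987) = (4 + ((1/6)*(-1/8)*(4 - 9 - 15))*(-2))*(-13987) = (4 + ((1/6)*(-1/8)*(-20))*(-2))*(-13987) = (4 + (5/12)*(-2))*(-13987) = (4 - 5/6)*(-13987) = (19/6)*(-13987) = -265753/6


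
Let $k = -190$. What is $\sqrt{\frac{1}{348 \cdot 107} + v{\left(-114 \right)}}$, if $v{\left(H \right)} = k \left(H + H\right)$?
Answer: $\frac{\sqrt{15016008316989}}{18618} \approx 208.13$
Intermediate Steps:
$v{\left(H \right)} = - 380 H$ ($v{\left(H \right)} = - 190 \left(H + H\right) = - 190 \cdot 2 H = - 380 H$)
$\sqrt{\frac{1}{348 \cdot 107} + v{\left(-114 \right)}} = \sqrt{\frac{1}{348 \cdot 107} - -43320} = \sqrt{\frac{1}{37236} + 43320} = \sqrt{\frac{1613063521}{37236}} = \frac{\sqrt{15016008316989}}{18618}$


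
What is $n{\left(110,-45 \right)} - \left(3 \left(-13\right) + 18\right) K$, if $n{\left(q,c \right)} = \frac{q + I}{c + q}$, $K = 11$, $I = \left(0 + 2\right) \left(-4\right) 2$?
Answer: $\frac{15109}{65} \approx 232.45$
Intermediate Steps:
$I = -16$ ($I = 2 \left(-4\right) 2 = \left(-8\right) 2 = -16$)
$n{\left(q,c \right)} = \frac{-16 + q}{c + q}$ ($n{\left(q,c \right)} = \frac{q - 16}{c + q} = \frac{-16 + q}{c + q}$)
$n{\left(110,-45 \right)} - \left(3 \left(-13\right) + 18\right) K = \frac{-16 + 110}{-45 + 110} - \left(3 \left(-13\right) + 18\right) 11 = \frac{1}{65} \cdot 94 - \left(-39 + 18\right) 11 = \frac{1}{65} \cdot 94 - \left(-21\right) 11 = \frac{94}{65} - -231 = \frac{94}{65} + 231 = \frac{15109}{65}$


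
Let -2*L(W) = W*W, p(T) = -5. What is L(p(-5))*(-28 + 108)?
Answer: -1000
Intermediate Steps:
L(W) = -W²/2 (L(W) = -W*W/2 = -W²/2)
L(p(-5))*(-28 + 108) = (-½*(-5)²)*(-28 + 108) = -½*25*80 = -25/2*80 = -1000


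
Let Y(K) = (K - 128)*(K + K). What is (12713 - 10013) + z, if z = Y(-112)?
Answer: 56460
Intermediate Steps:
Y(K) = 2*K*(-128 + K) (Y(K) = (-128 + K)*(2*K) = 2*K*(-128 + K))
z = 53760 (z = 2*(-112)*(-128 - 112) = 2*(-112)*(-240) = 53760)
(12713 - 10013) + z = (12713 - 10013) + 53760 = 2700 + 53760 = 56460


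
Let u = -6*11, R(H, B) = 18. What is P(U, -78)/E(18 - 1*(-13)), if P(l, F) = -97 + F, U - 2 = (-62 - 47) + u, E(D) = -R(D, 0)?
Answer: 175/18 ≈ 9.7222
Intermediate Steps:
E(D) = -18 (E(D) = -1*18 = -18)
u = -66
U = -173 (U = 2 + ((-62 - 47) - 66) = 2 + (-109 - 66) = 2 - 175 = -173)
P(U, -78)/E(18 - 1*(-13)) = (-97 - 78)/(-18) = -175*(-1/18) = 175/18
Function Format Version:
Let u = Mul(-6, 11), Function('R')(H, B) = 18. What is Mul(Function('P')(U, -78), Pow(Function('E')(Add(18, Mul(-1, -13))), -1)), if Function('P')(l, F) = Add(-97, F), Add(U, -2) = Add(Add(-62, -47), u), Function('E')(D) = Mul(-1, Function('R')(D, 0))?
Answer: Rational(175, 18) ≈ 9.7222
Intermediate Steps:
Function('E')(D) = -18 (Function('E')(D) = Mul(-1, 18) = -18)
u = -66
U = -173 (U = Add(2, Add(Add(-62, -47), -66)) = Add(2, Add(-109, -66)) = Add(2, -175) = -173)
Mul(Function('P')(U, -78), Pow(Function('E')(Add(18, Mul(-1, -13))), -1)) = Mul(Add(-97, -78), Pow(-18, -1)) = Mul(-175, Rational(-1, 18)) = Rational(175, 18)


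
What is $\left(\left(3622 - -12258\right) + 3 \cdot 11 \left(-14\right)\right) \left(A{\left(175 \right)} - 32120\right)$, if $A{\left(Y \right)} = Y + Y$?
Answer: $-489829860$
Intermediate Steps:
$A{\left(Y \right)} = 2 Y$
$\left(\left(3622 - -12258\right) + 3 \cdot 11 \left(-14\right)\right) \left(A{\left(175 \right)} - 32120\right) = \left(\left(3622 - -12258\right) + 3 \cdot 11 \left(-14\right)\right) \left(2 \cdot 175 - 32120\right) = \left(\left(3622 + 12258\right) + 33 \left(-14\right)\right) \left(350 - 32120\right) = \left(15880 - 462\right) \left(-31770\right) = 15418 \left(-31770\right) = -489829860$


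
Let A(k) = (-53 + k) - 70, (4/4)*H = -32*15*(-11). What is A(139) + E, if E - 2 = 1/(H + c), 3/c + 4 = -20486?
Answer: 649130012/36062399 ≈ 18.000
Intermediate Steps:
c = -1/6830 (c = 3/(-4 - 20486) = 3/(-20490) = 3*(-1/20490) = -1/6830 ≈ -0.00014641)
H = 5280 (H = -32*15*(-11) = -480*(-11) = 5280)
A(k) = -123 + k
E = 72131628/36062399 (E = 2 + 1/(5280 - 1/6830) = 2 + 1/(36062399/6830) = 2 + 6830/36062399 = 72131628/36062399 ≈ 2.0002)
A(139) + E = (-123 + 139) + 72131628/36062399 = 16 + 72131628/36062399 = 649130012/36062399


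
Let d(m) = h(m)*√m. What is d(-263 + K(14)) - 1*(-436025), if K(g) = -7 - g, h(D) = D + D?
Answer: 436025 - 1136*I*√71 ≈ 4.3603e+5 - 9572.1*I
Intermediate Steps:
h(D) = 2*D
d(m) = 2*m^(3/2) (d(m) = (2*m)*√m = 2*m^(3/2))
d(-263 + K(14)) - 1*(-436025) = 2*(-263 + (-7 - 1*14))^(3/2) - 1*(-436025) = 2*(-263 + (-7 - 14))^(3/2) + 436025 = 2*(-263 - 21)^(3/2) + 436025 = 2*(-284)^(3/2) + 436025 = 2*(-568*I*√71) + 436025 = -1136*I*√71 + 436025 = 436025 - 1136*I*√71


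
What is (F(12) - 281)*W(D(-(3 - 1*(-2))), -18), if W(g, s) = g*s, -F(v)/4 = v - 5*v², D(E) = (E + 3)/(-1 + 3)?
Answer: 45918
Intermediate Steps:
D(E) = 3/2 + E/2 (D(E) = (3 + E)/2 = (3 + E)*(½) = 3/2 + E/2)
F(v) = -4*v + 20*v² (F(v) = -4*(v - 5*v²) = -4*v + 20*v²)
(F(12) - 281)*W(D(-(3 - 1*(-2))), -18) = (4*12*(-1 + 5*12) - 281)*((3/2 + (-(3 - 1*(-2)))/2)*(-18)) = (4*12*(-1 + 60) - 281)*((3/2 + (-(3 + 2))/2)*(-18)) = (4*12*59 - 281)*((3/2 + (-1*5)/2)*(-18)) = (2832 - 281)*((3/2 + (½)*(-5))*(-18)) = 2551*((3/2 - 5/2)*(-18)) = 2551*(-1*(-18)) = 2551*18 = 45918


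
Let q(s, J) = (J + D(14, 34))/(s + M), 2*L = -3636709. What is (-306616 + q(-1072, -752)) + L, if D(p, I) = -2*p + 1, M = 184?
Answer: -1886973025/888 ≈ -2.1250e+6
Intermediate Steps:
D(p, I) = 1 - 2*p
L = -3636709/2 (L = (½)*(-3636709) = -3636709/2 ≈ -1.8184e+6)
q(s, J) = (-27 + J)/(184 + s) (q(s, J) = (J + (1 - 2*14))/(s + 184) = (J + (1 - 28))/(184 + s) = (J - 27)/(184 + s) = (-27 + J)/(184 + s))
(-306616 + q(-1072, -752)) + L = (-306616 + (-27 - 752)/(184 - 1072)) - 3636709/2 = (-306616 - 779/(-888)) - 3636709/2 = (-306616 - 1/888*(-779)) - 3636709/2 = (-306616 + 779/888) - 3636709/2 = -272274229/888 - 3636709/2 = -1886973025/888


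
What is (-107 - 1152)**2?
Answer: 1585081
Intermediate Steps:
(-107 - 1152)**2 = (-1259)**2 = 1585081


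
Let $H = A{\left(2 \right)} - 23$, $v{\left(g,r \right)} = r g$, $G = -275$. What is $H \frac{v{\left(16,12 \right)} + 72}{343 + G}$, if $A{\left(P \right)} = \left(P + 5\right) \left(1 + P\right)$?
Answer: $- \frac{132}{17} \approx -7.7647$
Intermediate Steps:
$v{\left(g,r \right)} = g r$
$A{\left(P \right)} = \left(1 + P\right) \left(5 + P\right)$ ($A{\left(P \right)} = \left(5 + P\right) \left(1 + P\right) = \left(1 + P\right) \left(5 + P\right)$)
$H = -2$ ($H = \left(5 + 2^{2} + 6 \cdot 2\right) - 23 = \left(5 + 4 + 12\right) - 23 = 21 - 23 = -2$)
$H \frac{v{\left(16,12 \right)} + 72}{343 + G} = - 2 \frac{16 \cdot 12 + 72}{343 - 275} = - 2 \frac{192 + 72}{68} = - 2 \cdot 264 \cdot \frac{1}{68} = \left(-2\right) \frac{66}{17} = - \frac{132}{17}$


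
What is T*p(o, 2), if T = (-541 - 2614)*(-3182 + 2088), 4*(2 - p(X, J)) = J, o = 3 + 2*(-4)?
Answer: 5177355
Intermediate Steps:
o = -5 (o = 3 - 8 = -5)
p(X, J) = 2 - J/4
T = 3451570 (T = -3155*(-1094) = 3451570)
T*p(o, 2) = 3451570*(2 - ¼*2) = 3451570*(2 - ½) = 3451570*(3/2) = 5177355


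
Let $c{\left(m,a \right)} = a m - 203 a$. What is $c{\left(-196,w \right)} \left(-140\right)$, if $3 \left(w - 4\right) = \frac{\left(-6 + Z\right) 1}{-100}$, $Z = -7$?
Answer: $\frac{1129303}{5} \approx 2.2586 \cdot 10^{5}$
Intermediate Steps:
$w = \frac{1213}{300}$ ($w = 4 + \frac{\left(-6 - 7\right) 1 \frac{1}{-100}}{3} = 4 + \frac{\left(-13\right) 1 \left(- \frac{1}{100}\right)}{3} = 4 + \frac{\left(-13\right) \left(- \frac{1}{100}\right)}{3} = 4 + \frac{1}{3} \cdot \frac{13}{100} = 4 + \frac{13}{300} = \frac{1213}{300} \approx 4.0433$)
$c{\left(m,a \right)} = - 203 a + a m$
$c{\left(-196,w \right)} \left(-140\right) = \frac{1213 \left(-203 - 196\right)}{300} \left(-140\right) = \frac{1213}{300} \left(-399\right) \left(-140\right) = \left(- \frac{161329}{100}\right) \left(-140\right) = \frac{1129303}{5}$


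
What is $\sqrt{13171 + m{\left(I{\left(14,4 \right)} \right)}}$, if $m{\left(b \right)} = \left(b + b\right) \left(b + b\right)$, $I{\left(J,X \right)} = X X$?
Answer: $\sqrt{14195} \approx 119.14$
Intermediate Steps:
$I{\left(J,X \right)} = X^{2}$
$m{\left(b \right)} = 4 b^{2}$ ($m{\left(b \right)} = 2 b 2 b = 4 b^{2}$)
$\sqrt{13171 + m{\left(I{\left(14,4 \right)} \right)}} = \sqrt{13171 + 4 \left(4^{2}\right)^{2}} = \sqrt{13171 + 4 \cdot 16^{2}} = \sqrt{13171 + 4 \cdot 256} = \sqrt{13171 + 1024} = \sqrt{14195}$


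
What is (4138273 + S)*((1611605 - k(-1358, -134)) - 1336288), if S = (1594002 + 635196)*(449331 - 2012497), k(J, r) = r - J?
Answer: -955105120852611335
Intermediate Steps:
S = -3484606520868 (S = 2229198*(-1563166) = -3484606520868)
(4138273 + S)*((1611605 - k(-1358, -134)) - 1336288) = (4138273 - 3484606520868)*((1611605 - (-134 - 1*(-1358))) - 1336288) = -3484602382595*((1611605 - (-134 + 1358)) - 1336288) = -3484602382595*((1611605 - 1*1224) - 1336288) = -3484602382595*((1611605 - 1224) - 1336288) = -3484602382595*(1610381 - 1336288) = -3484602382595*274093 = -955105120852611335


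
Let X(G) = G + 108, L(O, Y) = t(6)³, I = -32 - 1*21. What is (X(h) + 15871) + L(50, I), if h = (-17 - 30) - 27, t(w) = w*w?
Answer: 62561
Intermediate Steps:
I = -53 (I = -32 - 21 = -53)
t(w) = w²
L(O, Y) = 46656 (L(O, Y) = (6²)³ = 36³ = 46656)
h = -74 (h = -47 - 27 = -74)
X(G) = 108 + G
(X(h) + 15871) + L(50, I) = ((108 - 74) + 15871) + 46656 = (34 + 15871) + 46656 = 15905 + 46656 = 62561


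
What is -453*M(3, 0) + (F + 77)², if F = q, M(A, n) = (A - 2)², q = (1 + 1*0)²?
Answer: 5631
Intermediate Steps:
q = 1 (q = (1 + 0)² = 1² = 1)
M(A, n) = (-2 + A)²
F = 1
-453*M(3, 0) + (F + 77)² = -453*(-2 + 3)² + (1 + 77)² = -453*1² + 78² = -453*1 + 6084 = -453 + 6084 = 5631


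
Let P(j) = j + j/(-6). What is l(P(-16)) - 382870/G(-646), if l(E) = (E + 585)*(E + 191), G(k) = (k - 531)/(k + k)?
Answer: -3376122545/10593 ≈ -3.1871e+5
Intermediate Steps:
P(j) = 5*j/6 (P(j) = j + j*(-⅙) = j - j/6 = 5*j/6)
G(k) = (-531 + k)/(2*k) (G(k) = (-531 + k)/((2*k)) = (-531 + k)*(1/(2*k)) = (-531 + k)/(2*k))
l(E) = (191 + E)*(585 + E) (l(E) = (585 + E)*(191 + E) = (191 + E)*(585 + E))
l(P(-16)) - 382870/G(-646) = (111735 + ((⅚)*(-16))² + 776*((⅚)*(-16))) - 382870/((½)*(-531 - 646)/(-646)) = (111735 + (-40/3)² + 776*(-40/3)) - 382870/((½)*(-1/646)*(-1177)) = (111735 + 1600/9 - 31040/3) - 382870/1177/1292 = 914095/9 - 382870*1292/1177 = 914095/9 - 1*494668040/1177 = 914095/9 - 494668040/1177 = -3376122545/10593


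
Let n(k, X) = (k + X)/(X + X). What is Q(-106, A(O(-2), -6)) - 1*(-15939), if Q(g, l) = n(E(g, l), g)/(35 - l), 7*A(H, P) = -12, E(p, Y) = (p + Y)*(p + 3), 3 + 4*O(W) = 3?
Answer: 217085889/13621 ≈ 15938.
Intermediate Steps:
O(W) = 0 (O(W) = -¾ + (¼)*3 = -¾ + ¾ = 0)
E(p, Y) = (3 + p)*(Y + p) (E(p, Y) = (Y + p)*(3 + p) = (3 + p)*(Y + p))
n(k, X) = (X + k)/(2*X) (n(k, X) = (X + k)/((2*X)) = (X + k)*(1/(2*X)) = (X + k)/(2*X))
A(H, P) = -12/7 (A(H, P) = (⅐)*(-12) = -12/7)
Q(g, l) = (g² + 3*l + 4*g + g*l)/(2*g*(35 - l)) (Q(g, l) = ((g + (g² + 3*l + 3*g + l*g))/(2*g))/(35 - l) = ((g + (g² + 3*l + 3*g + g*l))/(2*g))/(35 - l) = ((g + (g² + 3*g + 3*l + g*l))/(2*g))/(35 - l) = ((g² + 3*l + 4*g + g*l)/(2*g))/(35 - l) = (g² + 3*l + 4*g + g*l)/(2*g*(35 - l)))
Q(-106, A(O(-2), -6)) - 1*(-15939) = (½)*(-1*(-106)² - 4*(-106) - 3*(-12/7) - 1*(-106)*(-12/7))/(-106*(-35 - 12/7)) - 1*(-15939) = (½)*(-1/106)*(-1*11236 + 424 + 36/7 - 1272/7)/(-257/7) + 15939 = (½)*(-1/106)*(-7/257)*(-11236 + 424 + 36/7 - 1272/7) + 15939 = (½)*(-1/106)*(-7/257)*(-76920/7) + 15939 = -19230/13621 + 15939 = 217085889/13621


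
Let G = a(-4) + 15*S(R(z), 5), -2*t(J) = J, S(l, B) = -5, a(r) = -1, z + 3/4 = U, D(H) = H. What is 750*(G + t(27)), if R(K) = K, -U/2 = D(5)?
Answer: -67125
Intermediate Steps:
U = -10 (U = -2*5 = -10)
z = -43/4 (z = -¾ - 10 = -43/4 ≈ -10.750)
t(J) = -J/2
G = -76 (G = -1 + 15*(-5) = -1 - 75 = -76)
750*(G + t(27)) = 750*(-76 - ½*27) = 750*(-76 - 27/2) = 750*(-179/2) = -67125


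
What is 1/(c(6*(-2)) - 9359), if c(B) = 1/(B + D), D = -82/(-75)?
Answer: -818/7655737 ≈ -0.00010685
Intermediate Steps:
D = 82/75 (D = -82*(-1/75) = 82/75 ≈ 1.0933)
c(B) = 1/(82/75 + B) (c(B) = 1/(B + 82/75) = 1/(82/75 + B))
1/(c(6*(-2)) - 9359) = 1/(75/(82 + 75*(6*(-2))) - 9359) = 1/(75/(82 + 75*(-12)) - 9359) = 1/(75/(82 - 900) - 9359) = 1/(75/(-818) - 9359) = 1/(75*(-1/818) - 9359) = 1/(-75/818 - 9359) = 1/(-7655737/818) = -818/7655737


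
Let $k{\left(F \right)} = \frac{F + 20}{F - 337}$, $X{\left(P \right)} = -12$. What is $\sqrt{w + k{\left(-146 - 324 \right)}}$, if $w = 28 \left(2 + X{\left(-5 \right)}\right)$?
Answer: $\frac{i \sqrt{20220730}}{269} \approx 16.717 i$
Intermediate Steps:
$k{\left(F \right)} = \frac{20 + F}{-337 + F}$
$w = -280$ ($w = 28 \left(2 - 12\right) = 28 \left(-10\right) = -280$)
$\sqrt{w + k{\left(-146 - 324 \right)}} = \sqrt{-280 + \frac{20 - 470}{-337 - 470}} = \sqrt{-280 + \frac{1}{-807} \left(-450\right)} = \sqrt{-280 - - \frac{150}{269}} = \sqrt{-280 + \frac{150}{269}} = \sqrt{- \frac{75170}{269}} = \frac{i \sqrt{20220730}}{269}$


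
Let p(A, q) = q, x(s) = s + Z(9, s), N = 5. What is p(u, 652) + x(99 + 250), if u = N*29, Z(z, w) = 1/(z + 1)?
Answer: 10011/10 ≈ 1001.1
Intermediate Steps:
Z(z, w) = 1/(1 + z)
x(s) = ⅒ + s (x(s) = s + 1/(1 + 9) = s + 1/10 = s + ⅒ = ⅒ + s)
u = 145 (u = 5*29 = 145)
p(u, 652) + x(99 + 250) = 652 + (⅒ + (99 + 250)) = 652 + (⅒ + 349) = 652 + 3491/10 = 10011/10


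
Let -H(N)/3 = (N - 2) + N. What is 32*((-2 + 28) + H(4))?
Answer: 256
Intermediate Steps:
H(N) = 6 - 6*N (H(N) = -3*((N - 2) + N) = -3*((-2 + N) + N) = -3*(-2 + 2*N) = 6 - 6*N)
32*((-2 + 28) + H(4)) = 32*((-2 + 28) + (6 - 6*4)) = 32*(26 + (6 - 24)) = 32*(26 - 18) = 32*8 = 256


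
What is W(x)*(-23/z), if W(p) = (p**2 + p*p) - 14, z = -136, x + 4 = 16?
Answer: 3151/68 ≈ 46.338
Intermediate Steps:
x = 12 (x = -4 + 16 = 12)
W(p) = -14 + 2*p**2 (W(p) = (p**2 + p**2) - 14 = 2*p**2 - 14 = -14 + 2*p**2)
W(x)*(-23/z) = (-14 + 2*12**2)*(-23/(-136)) = (-14 + 2*144)*(-23*(-1/136)) = (-14 + 288)*(23/136) = 274*(23/136) = 3151/68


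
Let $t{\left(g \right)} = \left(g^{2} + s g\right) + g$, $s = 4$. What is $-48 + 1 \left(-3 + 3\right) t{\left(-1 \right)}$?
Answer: $-48$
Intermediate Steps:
$t{\left(g \right)} = g^{2} + 5 g$ ($t{\left(g \right)} = \left(g^{2} + 4 g\right) + g = g^{2} + 5 g$)
$-48 + 1 \left(-3 + 3\right) t{\left(-1 \right)} = -48 + 1 \left(-3 + 3\right) \left(- (5 - 1)\right) = -48 + 1 \cdot 0 \left(\left(-1\right) 4\right) = -48 + 0 \left(-4\right) = -48 + 0 = -48$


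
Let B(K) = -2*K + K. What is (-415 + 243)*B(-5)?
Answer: -860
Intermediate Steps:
B(K) = -K
(-415 + 243)*B(-5) = (-415 + 243)*(-1*(-5)) = -172*5 = -860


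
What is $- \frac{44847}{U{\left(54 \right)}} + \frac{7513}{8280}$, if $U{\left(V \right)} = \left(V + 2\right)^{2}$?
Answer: $- \frac{43471549}{3245760} \approx -13.393$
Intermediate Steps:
$U{\left(V \right)} = \left(2 + V\right)^{2}$
$- \frac{44847}{U{\left(54 \right)}} + \frac{7513}{8280} = - \frac{44847}{\left(2 + 54\right)^{2}} + \frac{7513}{8280} = - \frac{44847}{56^{2}} + 7513 \cdot \frac{1}{8280} = - \frac{44847}{3136} + \frac{7513}{8280} = - \frac{43471549}{3245760}$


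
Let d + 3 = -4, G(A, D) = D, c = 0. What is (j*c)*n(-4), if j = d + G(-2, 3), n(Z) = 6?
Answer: 0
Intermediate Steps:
d = -7 (d = -3 - 4 = -7)
j = -4 (j = -7 + 3 = -4)
(j*c)*n(-4) = -4*0*6 = 0*6 = 0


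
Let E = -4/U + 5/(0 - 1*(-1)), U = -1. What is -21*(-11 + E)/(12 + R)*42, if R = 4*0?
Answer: 147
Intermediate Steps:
R = 0
E = 9 (E = -4/(-1) + 5/(0 - 1*(-1)) = -4*(-1) + 5/(0 + 1) = 4 + 5/1 = 4 + 5*1 = 4 + 5 = 9)
-21*(-11 + E)/(12 + R)*42 = -21*(-11 + 9)/(12 + 0)*42 = -(-42)/12*42 = -21*(-⅙)*42 = (7/2)*42 = 147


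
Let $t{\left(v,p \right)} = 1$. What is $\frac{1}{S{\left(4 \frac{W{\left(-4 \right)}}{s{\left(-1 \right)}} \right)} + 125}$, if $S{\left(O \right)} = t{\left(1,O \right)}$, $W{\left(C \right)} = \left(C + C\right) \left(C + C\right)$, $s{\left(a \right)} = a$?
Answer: $\frac{1}{126} \approx 0.0079365$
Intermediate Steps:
$W{\left(C \right)} = 4 C^{2}$ ($W{\left(C \right)} = 2 C 2 C = 4 C^{2}$)
$S{\left(O \right)} = 1$
$\frac{1}{S{\left(4 \frac{W{\left(-4 \right)}}{s{\left(-1 \right)}} \right)} + 125} = \frac{1}{1 + 125} = \frac{1}{126}$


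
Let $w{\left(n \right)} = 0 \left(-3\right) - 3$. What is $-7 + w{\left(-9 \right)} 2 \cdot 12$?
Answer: $-79$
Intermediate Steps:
$w{\left(n \right)} = -3$ ($w{\left(n \right)} = 0 - 3 = -3$)
$-7 + w{\left(-9 \right)} 2 \cdot 12 = -7 - 3 \cdot 2 \cdot 12 = -7 - 72 = -79$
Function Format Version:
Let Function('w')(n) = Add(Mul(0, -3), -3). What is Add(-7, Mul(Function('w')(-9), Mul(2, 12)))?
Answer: -79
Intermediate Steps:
Function('w')(n) = -3 (Function('w')(n) = Add(0, -3) = -3)
Add(-7, Mul(Function('w')(-9), Mul(2, 12))) = Add(-7, Mul(-3, Mul(2, 12))) = Add(-7, Mul(-3, 24)) = Add(-7, -72) = -79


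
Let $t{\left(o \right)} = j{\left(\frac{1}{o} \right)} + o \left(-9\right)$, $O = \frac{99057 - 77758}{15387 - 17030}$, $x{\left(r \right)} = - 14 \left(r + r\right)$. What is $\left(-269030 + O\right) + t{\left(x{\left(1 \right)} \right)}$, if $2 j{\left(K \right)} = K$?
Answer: $- \frac{24730920611}{92008} \approx -2.6879 \cdot 10^{5}$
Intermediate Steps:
$x{\left(r \right)} = - 28 r$ ($x{\left(r \right)} = - 14 \cdot 2 r = - 28 r$)
$O = - \frac{21299}{1643}$ ($O = \frac{21299}{-1643} = 21299 \left(- \frac{1}{1643}\right) = - \frac{21299}{1643} \approx -12.963$)
$j{\left(K \right)} = \frac{K}{2}$
$t{\left(o \right)} = \frac{1}{2 o} - 9 o$ ($t{\left(o \right)} = \frac{1}{2 o} + o \left(-9\right) = \frac{1}{2 o} - 9 o$)
$\left(-269030 + O\right) + t{\left(x{\left(1 \right)} \right)} = \left(-269030 - \frac{21299}{1643}\right) - \left(\frac{1}{56} + 9 \left(-28\right) 1\right) = - \frac{442037589}{1643} + \left(\frac{1}{2 \left(-28\right)} - -252\right) = - \frac{442037589}{1643} + \left(\frac{1}{2} \left(- \frac{1}{28}\right) + 252\right) = - \frac{442037589}{1643} + \left(- \frac{1}{56} + 252\right) = - \frac{442037589}{1643} + \frac{14111}{56} = - \frac{24730920611}{92008}$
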